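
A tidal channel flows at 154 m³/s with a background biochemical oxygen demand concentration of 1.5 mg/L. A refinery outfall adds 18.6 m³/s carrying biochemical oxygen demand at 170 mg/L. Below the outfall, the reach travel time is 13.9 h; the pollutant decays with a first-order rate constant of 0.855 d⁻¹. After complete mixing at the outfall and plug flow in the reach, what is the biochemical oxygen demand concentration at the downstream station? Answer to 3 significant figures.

12.0 mg/L

After mixing, C = (154.0·1.500 + 18.60·170.0) / 172.6 = 3393/172.6 = 19.66 mg/L.
Decay over the reach: 19.66·exp(−kt) = 19.66·0.6095 = 11.98 mg/L.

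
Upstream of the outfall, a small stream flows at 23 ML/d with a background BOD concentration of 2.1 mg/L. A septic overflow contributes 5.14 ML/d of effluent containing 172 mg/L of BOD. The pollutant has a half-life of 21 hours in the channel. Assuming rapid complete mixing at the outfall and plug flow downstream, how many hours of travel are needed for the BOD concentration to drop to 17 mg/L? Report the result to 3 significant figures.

After mixing, C = (23.00·2.100 + 5.140·172.0) / 28.14 = 932.4/28.14 = 33.13 mg/L.
Half-life 21 h → k = ln 2 / 21 = 0.03301 h⁻¹ = 0.7922 d⁻¹.
33.13·exp(−k·t) = 17 → t = ln(33.13/17)/k = 72780 s = 20.22 h.

20.2 h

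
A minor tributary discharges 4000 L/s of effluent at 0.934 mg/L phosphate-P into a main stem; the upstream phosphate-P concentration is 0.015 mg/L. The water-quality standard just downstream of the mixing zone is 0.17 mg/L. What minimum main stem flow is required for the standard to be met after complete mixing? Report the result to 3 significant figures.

Set C_mix = 0.17: (Q·0.01500 + 4000·0.9340) / (Q + 4000) = 0.17
→ Q = 4000·(0.9340 − 0.17)/(0.17 − 0.01500) = 19720 L/s.

19700 L/s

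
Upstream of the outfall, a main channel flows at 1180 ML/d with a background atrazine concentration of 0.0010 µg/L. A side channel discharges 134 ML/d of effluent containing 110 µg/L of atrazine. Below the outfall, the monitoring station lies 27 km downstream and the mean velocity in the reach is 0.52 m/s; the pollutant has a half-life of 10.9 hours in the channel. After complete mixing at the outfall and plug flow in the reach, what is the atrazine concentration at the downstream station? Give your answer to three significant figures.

4.48 µg/L

Mixed concentration C = ΣQC/ΣQ = (1180·0.001000 + 134.0·110.0) / 1314 = 14740/1314 = 11.22 µg/L.
Travel time t = 27·1000 / 0.52 = 51920 s = 14.42 h.
Half-life 10.9 h → k = ln 2 / 10.9 = 0.06359 h⁻¹ = 1.526 d⁻¹.
First-order decay: C = 11.22·exp(−k·t) = 11.22·0.3996 = 4.483 µg/L.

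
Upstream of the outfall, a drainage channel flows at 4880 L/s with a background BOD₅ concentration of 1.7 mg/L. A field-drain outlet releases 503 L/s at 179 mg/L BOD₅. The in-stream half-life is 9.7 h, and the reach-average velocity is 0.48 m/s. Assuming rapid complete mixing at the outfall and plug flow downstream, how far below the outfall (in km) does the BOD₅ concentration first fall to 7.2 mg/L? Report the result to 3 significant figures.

22.5 km

Flow-weighted average: C = (4880·1.700 + 503.0·179.0) / 5383 = 98330/5383 = 18.27 mg/L.
Half-life 9.7 h → k = ln 2 / 9.7 = 0.07146 h⁻¹ = 1.715 d⁻¹.
Set 18.27·exp(−k·t) = 7.2 → t = ln(18.27/7.2)/k = 46900 s = 13.03 h.
Distance = v·t = 0.48·46900 = 22510 m = 22.51 km.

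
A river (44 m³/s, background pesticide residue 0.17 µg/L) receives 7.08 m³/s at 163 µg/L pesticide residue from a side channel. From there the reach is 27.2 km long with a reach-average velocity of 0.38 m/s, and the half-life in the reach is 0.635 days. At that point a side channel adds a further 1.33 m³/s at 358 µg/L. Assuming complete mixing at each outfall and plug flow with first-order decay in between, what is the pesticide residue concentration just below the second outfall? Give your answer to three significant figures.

Conservation of mass: C = (44.00·0.1700 + 7.080·163.0) / 51.08 = 1162/51.08 = 22.74 µg/L; combined flow 51.08 m³/s.
Travel time t = 27.2·1000 / 0.38 = 71580 s = 19.88 h.
Half-life 0.635 d → k = ln 2 / 0.635 = 1.092 d⁻¹.
After decay, C = 22.74 × e^(−kt) = 22.74 × 0.4048 = 9.205 µg/L.
Second outfall: C = (51.08·9.205 + 1.330·358.0)/52.41 = 18.06 µg/L.

18.1 µg/L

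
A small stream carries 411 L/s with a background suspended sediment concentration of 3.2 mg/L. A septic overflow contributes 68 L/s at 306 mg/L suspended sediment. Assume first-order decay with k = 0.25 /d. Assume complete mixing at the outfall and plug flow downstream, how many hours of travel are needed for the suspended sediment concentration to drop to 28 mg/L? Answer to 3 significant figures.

Mass balance: C = (411.0·3.200 + 68.00·306.0) / 479.0 = 22120/479.0 = 46.19 mg/L.
46.19·exp(−k·t) = 28 → t = ln(46.19/28)/k = 173000 s = 48.05 h.

48.0 h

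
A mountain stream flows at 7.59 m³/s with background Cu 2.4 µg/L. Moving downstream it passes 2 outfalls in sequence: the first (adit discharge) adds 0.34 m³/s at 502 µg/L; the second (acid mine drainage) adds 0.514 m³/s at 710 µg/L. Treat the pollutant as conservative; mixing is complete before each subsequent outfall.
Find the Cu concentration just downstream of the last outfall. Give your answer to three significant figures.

Outfall 1: combined Q = 7.930 m³/s; C = (7.590·2.400 + 0.3400·502.0)/7.930 = 23.82 µg/L.
Outfall 2: combined Q = 8.444 m³/s; C = (7.930·23.82 + 0.5140·710.0)/8.444 = 65.59 µg/L.

65.6 µg/L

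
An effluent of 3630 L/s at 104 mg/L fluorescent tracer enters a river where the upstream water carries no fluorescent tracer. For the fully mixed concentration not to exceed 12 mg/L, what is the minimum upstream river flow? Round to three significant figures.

27800 L/s

Set C_mix = 12: (Q·0 + 3630·104.0) / (Q + 3630) = 12
→ Q = 3630·(104.0 − 12)/(12 − 0) = 27830 L/s.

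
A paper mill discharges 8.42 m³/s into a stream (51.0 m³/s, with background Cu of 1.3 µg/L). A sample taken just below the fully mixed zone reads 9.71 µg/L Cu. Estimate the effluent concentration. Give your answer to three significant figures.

60.6 µg/L

Mass balance: 51.00·1.300 + 8.420·Cₑ = 59.42·9.710
→ Cₑ = (59.42·9.710 − 51.00·1.300) / 8.420 = 60.65 µg/L.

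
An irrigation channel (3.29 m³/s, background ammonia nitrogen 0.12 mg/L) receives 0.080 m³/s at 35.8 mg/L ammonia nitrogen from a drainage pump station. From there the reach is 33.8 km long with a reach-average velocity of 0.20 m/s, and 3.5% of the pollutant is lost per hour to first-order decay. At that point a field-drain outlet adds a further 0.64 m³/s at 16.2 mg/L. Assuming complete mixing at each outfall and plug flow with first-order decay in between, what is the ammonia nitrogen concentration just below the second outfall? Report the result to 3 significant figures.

2.74 mg/L

Flow-weighted average: C = (3.290·0.1200 + 0.08000·35.80) / 3.370 = 3.259/3.370 = 0.9670 mg/L; combined flow 3.370 m³/s.
Travel time t = 33.8·1000 / 0.20 = 169000 s = 46.94 h.
3.5%/h lost → k = −ln(1 − 0.035) = 0.03563 h⁻¹.
First-order decay: C = 0.9670·exp(−k·t) = 0.9670·0.1878 = 0.1816 mg/L.
At the second outfall, C = (3.370·0.1816 + 0.6400·16.20) / (3.370 + 0.6400) = 2.738 mg/L.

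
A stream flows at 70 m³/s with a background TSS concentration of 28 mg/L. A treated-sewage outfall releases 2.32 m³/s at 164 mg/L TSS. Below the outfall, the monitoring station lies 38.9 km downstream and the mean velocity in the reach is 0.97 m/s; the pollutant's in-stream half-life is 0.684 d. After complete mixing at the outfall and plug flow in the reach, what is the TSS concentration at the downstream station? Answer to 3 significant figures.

20.2 mg/L

Mass balance: C = (70.00·28.00 + 2.320·164.0) / 72.32 = 2340/72.32 = 32.36 mg/L.
Travel time t = 38.9·1000 / 0.97 = 40100 s = 11.14 h.
Half-life 0.684 d → k = ln 2 / 0.684 = 1.013 d⁻¹.
After decay, C = 32.36 × e^(−kt) = 32.36 × 0.6248 = 20.22 mg/L.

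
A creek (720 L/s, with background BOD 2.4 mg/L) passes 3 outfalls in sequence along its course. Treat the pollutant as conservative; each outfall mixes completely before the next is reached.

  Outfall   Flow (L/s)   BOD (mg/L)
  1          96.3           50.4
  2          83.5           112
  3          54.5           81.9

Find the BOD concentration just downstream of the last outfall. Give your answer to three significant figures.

21.4 mg/L

Below outfall 1: Q → 816.3 L/s, C = (720.0·2.400 + 96.30·50.40)/816.3 = 8.063 mg/L.
Below outfall 2: Q → 899.8 L/s, C = (816.3·8.063 + 83.50·112.0)/899.8 = 17.71 mg/L.
Below outfall 3: Q → 954.3 L/s, C = (899.8·17.71 + 54.50·81.90)/954.3 = 21.37 mg/L.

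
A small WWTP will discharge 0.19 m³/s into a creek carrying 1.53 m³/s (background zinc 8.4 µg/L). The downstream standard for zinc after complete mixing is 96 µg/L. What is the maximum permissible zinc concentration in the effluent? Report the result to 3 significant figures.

801 µg/L

At the limit, (Qr·Cr + Qe·Cₑ)/(Qr + Qe) = 96:
Cₑ = (1.720·96 − 1.530·8.400) / 0.1900 = 801.4 µg/L.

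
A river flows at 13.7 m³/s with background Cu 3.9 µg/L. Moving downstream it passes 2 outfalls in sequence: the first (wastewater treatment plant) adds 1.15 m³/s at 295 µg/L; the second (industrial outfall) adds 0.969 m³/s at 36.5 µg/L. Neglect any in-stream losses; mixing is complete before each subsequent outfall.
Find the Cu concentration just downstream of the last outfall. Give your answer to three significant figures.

Below outfall 1: Q → 14.85 m³/s, C = (13.70·3.900 + 1.150·295.0)/14.85 = 26.44 µg/L.
Below outfall 2: Q → 15.82 m³/s, C = (14.85·26.44 + 0.9690·36.50)/15.82 = 27.06 µg/L.

27.1 µg/L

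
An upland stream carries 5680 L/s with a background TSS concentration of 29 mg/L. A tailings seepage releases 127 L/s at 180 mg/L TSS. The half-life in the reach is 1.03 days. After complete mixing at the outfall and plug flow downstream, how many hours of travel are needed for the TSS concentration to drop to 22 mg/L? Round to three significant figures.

Mixed concentration C = ΣQC/ΣQ = (5680·29.00 + 127.0·180.0) / 5807 = 187600/5807 = 32.30 mg/L.
Half-life 1.03 d → k = ln 2 / 1.03 = 0.6730 d⁻¹.
32.30·exp(−k·t) = 22 → t = ln(32.30/22)/k = 49310 s = 13.70 h.

13.7 h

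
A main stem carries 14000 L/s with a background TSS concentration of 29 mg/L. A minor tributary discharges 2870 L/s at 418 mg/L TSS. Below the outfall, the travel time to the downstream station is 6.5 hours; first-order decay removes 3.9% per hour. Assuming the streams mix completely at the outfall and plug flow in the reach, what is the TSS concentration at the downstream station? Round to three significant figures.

Mixed concentration C = ΣQC/ΣQ = (14000·29.00 + 2870·418.0) / 16870 = 1606000/16870 = 95.18 mg/L.
3.9%/h lost → k = −ln(1 − 0.039) = 0.03978 h⁻¹.
Decay over the reach: 95.18·exp(−kt) = 95.18·0.7722 = 73.49 mg/L.

73.5 mg/L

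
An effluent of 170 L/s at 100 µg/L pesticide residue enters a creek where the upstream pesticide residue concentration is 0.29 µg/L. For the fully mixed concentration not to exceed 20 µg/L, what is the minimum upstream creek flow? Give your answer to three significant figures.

Set C_mix = 20: (Q·0.2900 + 170.0·100.0) / (Q + 170.0) = 20
→ Q = 170.0·(100.0 − 20)/(20 − 0.2900) = 690.0 L/s.

690 L/s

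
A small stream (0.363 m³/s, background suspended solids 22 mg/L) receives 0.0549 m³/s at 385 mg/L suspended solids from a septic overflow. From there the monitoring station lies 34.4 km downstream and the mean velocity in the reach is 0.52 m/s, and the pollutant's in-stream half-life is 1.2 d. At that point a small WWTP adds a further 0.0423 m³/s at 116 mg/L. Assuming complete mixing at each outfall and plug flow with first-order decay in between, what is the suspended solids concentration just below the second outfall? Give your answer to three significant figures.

Mass balance: C = (0.3630·22.00 + 0.05490·385.0) / 0.4179 = 29.12/0.4179 = 69.69 mg/L; combined flow 0.4179 m³/s.
Travel time t = 34.4·1000 / 0.52 = 66150 s = 18.38 h.
Half-life 1.2 d → k = ln 2 / 1.2 = 0.5776 d⁻¹.
First-order decay: C = 69.69·exp(−k·t) = 69.69·0.6426 = 44.78 mg/L.
Second outfall: C = (0.4179·44.78 + 0.04230·116.0)/0.4602 = 51.33 mg/L.

51.3 mg/L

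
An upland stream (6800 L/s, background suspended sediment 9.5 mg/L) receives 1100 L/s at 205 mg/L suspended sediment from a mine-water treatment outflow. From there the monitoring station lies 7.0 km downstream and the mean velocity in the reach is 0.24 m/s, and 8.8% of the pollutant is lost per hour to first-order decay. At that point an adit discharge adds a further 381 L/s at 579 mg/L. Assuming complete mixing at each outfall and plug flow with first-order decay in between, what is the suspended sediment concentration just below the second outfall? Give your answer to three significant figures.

43.2 mg/L

Conservation of mass: C = (6800·9.500 + 1100·205.0) / 7900 = 290100/7900 = 36.72 mg/L; combined flow 7900 L/s.
Travel time t = 7.0·1000 / 0.24 = 29170 s = 8.102 h.
8.8%/h lost → k = −ln(1 − 0.088) = 0.09212 h⁻¹.
First-order decay: C = 36.72·exp(−k·t) = 36.72·0.4741 = 17.41 mg/L.
At the second outfall, C = (7900·17.41 + 381.0·579.0) / (7900 + 381.0) = 43.25 mg/L.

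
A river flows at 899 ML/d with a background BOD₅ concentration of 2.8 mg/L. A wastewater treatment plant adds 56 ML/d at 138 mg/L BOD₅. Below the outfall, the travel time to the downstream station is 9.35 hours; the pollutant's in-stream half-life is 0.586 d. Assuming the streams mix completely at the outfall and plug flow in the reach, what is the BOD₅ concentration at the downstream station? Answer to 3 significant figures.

6.77 mg/L

After mixing, C = (899.0·2.800 + 56.00·138.0) / 955.0 = 10250/955.0 = 10.73 mg/L.
Half-life 0.586 d → k = ln 2 / 0.586 = 1.183 d⁻¹.
After decay, C = 10.73 × e^(−kt) = 10.73 × 0.6308 = 6.767 mg/L.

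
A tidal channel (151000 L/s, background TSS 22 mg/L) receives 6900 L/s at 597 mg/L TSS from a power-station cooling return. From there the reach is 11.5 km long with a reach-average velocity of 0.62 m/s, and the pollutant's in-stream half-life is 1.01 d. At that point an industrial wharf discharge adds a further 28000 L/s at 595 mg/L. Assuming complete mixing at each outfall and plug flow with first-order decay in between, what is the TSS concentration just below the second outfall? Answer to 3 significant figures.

124 mg/L

Flow-weighted average: C = (151000·22.00 + 6900·597.0) / 157900 = 7441000/157900 = 47.13 mg/L; combined flow 157900 L/s.
Travel time t = 11.5·1000 / 0.62 = 18550 s = 5.152 h.
Half-life 1.01 d → k = ln 2 / 1.01 = 0.6863 d⁻¹.
First-order decay: C = 47.13·exp(−k·t) = 47.13·0.8630 = 40.67 mg/L.
At the second outfall, C = (157900·40.67 + 28000·595.0) / (157900 + 28000) = 124.2 mg/L.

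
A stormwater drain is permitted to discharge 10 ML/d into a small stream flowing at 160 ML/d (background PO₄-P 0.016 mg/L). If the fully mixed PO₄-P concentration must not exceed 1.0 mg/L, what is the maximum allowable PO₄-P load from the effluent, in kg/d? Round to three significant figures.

167 kg/d

Mass balance at the limit: 160.0·0.01600 + 10.00·Cₑ = 170.0·1.0 → Cₑ = 16.74 mg/L.
10.00 ML/d = 0.1157 m³/s. Load = 0.1157 m³/s × 16.74 g/m³ × 86 400 s/d = 167.4 kg/d.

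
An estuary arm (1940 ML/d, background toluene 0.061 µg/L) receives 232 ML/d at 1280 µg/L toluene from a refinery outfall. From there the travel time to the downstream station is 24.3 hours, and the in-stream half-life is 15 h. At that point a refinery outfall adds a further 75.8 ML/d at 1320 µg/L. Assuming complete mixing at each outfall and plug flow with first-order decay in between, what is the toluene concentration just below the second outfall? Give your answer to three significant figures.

Flow-weighted average: C = (1940·0.06100 + 232.0·1280) / 2172 = 297100/2172 = 136.8 µg/L; combined flow 2172 ML/d.
Half-life 15 h → k = ln 2 / 15 = 0.04621 h⁻¹ = 1.109 d⁻¹.
First-order decay: C = 136.8·exp(−k·t) = 136.8·0.3253 = 44.50 µg/L.
Second outfall: C = (2172·44.50 + 75.80·1320)/2248 = 87.51 µg/L.

87.5 µg/L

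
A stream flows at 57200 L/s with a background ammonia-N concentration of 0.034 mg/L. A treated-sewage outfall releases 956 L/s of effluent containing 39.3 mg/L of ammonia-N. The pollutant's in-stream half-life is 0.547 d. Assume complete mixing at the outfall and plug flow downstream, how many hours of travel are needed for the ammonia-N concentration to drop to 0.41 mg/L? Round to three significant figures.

Mass balance: C = (57200·0.03400 + 956.0·39.30) / 58160 = 39520/58160 = 0.6795 mg/L.
Half-life 0.547 d → k = ln 2 / 0.547 = 1.267 d⁻¹.
0.6795·exp(−k·t) = 0.41 → t = ln(0.6795/0.41)/k = 34440 s = 9.568 h.

9.57 h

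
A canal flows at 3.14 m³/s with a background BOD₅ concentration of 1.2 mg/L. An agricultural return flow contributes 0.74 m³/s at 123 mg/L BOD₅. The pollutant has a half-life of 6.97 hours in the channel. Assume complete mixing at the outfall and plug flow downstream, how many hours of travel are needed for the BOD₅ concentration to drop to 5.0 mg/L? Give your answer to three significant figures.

16.0 h

After mixing, C = (3.140·1.200 + 0.7400·123.0) / 3.880 = 94.79/3.880 = 24.43 mg/L.
Half-life 6.97 h → k = ln 2 / 6.97 = 0.09945 h⁻¹ = 2.387 d⁻¹.
24.43·exp(−k·t) = 5.0 → t = ln(24.43/5.0)/k = 57430 s = 15.95 h.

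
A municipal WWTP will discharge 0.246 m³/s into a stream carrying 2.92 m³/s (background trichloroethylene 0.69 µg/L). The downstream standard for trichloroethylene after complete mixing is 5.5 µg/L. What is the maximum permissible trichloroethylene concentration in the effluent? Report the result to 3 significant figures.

At the limit, (Qr·Cr + Qe·Cₑ)/(Qr + Qe) = 5.5:
Cₑ = (3.166·5.5 − 2.920·0.6900) / 0.2460 = 62.59 µg/L.

62.6 µg/L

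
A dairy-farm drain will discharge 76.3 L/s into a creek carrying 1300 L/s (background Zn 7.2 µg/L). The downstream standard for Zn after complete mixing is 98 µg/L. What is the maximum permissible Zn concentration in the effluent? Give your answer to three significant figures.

1650 µg/L

At the limit, (Qr·Cr + Qe·Cₑ)/(Qr + Qe) = 98:
Cₑ = (1376·98 − 1300·7.200) / 76.30 = 1645 µg/L.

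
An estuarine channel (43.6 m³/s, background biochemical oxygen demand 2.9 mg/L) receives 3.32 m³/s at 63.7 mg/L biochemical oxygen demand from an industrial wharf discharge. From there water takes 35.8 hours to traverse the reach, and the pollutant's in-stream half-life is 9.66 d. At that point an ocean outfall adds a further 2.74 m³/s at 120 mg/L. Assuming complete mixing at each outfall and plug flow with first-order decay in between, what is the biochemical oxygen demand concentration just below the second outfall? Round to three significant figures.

Mass balance: C = (43.60·2.900 + 3.320·63.70) / 46.92 = 337.9/46.92 = 7.202 mg/L; combined flow 46.92 m³/s.
Half-life 9.66 d → k = ln 2 / 9.66 = 0.07175 d⁻¹.
Decay over the reach: 7.202·exp(−kt) = 7.202·0.8985 = 6.471 mg/L.
Second outfall: C = (46.92·6.471 + 2.740·120.0)/49.66 = 12.74 mg/L.

12.7 mg/L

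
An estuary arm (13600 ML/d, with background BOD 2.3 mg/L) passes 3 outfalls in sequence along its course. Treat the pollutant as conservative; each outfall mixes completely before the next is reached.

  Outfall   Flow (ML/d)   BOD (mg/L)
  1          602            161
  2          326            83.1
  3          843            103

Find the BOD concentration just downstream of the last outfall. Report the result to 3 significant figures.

After outfall 1: Q = 13600 + 602.0 = 14200 ML/d; C = (13600·2.300 + 602.0·161.0)/14200 = 9.027 mg/L.
After outfall 2: Q = 14200 + 326.0 = 14530 ML/d; C = (14200·9.027 + 326.0·83.10)/14530 = 10.69 mg/L.
After outfall 3: Q = 14530 + 843.0 = 15370 ML/d; C = (14530·10.69 + 843.0·103.0)/15370 = 15.75 mg/L.

15.8 mg/L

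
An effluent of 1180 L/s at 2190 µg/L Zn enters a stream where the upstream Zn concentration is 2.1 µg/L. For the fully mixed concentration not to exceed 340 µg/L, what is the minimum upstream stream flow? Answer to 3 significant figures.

Set C_mix = 340: (Q·2.100 + 1180·2190) / (Q + 1180) = 340
→ Q = 1180·(2190 − 340)/(340 − 2.100) = 6460 L/s.

6460 L/s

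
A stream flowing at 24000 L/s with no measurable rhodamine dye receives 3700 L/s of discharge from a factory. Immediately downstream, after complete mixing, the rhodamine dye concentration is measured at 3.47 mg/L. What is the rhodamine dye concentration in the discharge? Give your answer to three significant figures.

26.0 mg/L

Mass balance: 24000·0 + 3700·Cₑ = 27700·3.470
→ Cₑ = (27700·3.470 − 24000·0) / 3700 = 25.98 mg/L.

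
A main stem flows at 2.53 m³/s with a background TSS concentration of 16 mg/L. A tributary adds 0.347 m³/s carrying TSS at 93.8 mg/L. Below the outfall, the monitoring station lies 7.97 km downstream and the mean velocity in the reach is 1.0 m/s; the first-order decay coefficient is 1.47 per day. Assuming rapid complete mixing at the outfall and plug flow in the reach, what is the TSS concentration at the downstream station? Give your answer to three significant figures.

22.2 mg/L

Mixed concentration C = ΣQC/ΣQ = (2.530·16.00 + 0.3470·93.80) / 2.877 = 73.03/2.877 = 25.38 mg/L.
Travel time t = 7.97·1000 / 1.0 = 7970 s = 2.214 h.
After decay, C = 25.38 × e^(−kt) = 25.38 × 0.8732 = 22.16 mg/L.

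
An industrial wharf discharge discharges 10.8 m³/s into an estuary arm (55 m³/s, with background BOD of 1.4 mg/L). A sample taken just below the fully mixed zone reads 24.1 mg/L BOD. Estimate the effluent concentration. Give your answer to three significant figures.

140 mg/L

Mass balance: 55.00·1.400 + 10.80·Cₑ = 65.80·24.10
→ Cₑ = (65.80·24.10 − 55.00·1.400) / 10.80 = 139.7 mg/L.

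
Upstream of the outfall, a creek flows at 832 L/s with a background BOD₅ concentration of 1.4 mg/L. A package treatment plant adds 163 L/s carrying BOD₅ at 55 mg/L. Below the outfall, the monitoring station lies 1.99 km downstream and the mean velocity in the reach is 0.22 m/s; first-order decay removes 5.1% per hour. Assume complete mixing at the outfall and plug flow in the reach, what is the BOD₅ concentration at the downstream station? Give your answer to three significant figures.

8.93 mg/L

Mixed concentration C = ΣQC/ΣQ = (832.0·1.400 + 163.0·55.00) / 995.0 = 10130/995.0 = 10.18 mg/L.
Travel time t = 1.99·1000 / 0.22 = 9045 s = 2.513 h.
5.1%/h lost → k = −ln(1 − 0.051) = 0.05235 h⁻¹.
After decay, C = 10.18 × e^(−kt) = 10.18 × 0.8768 = 8.926 mg/L.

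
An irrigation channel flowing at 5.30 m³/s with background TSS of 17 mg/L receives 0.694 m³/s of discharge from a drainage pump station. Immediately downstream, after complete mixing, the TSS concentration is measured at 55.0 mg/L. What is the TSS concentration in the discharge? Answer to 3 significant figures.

Mass balance: 5.300·17.00 + 0.6940·Cₑ = 5.994·55.00
→ Cₑ = (5.994·55.00 − 5.300·17.00) / 0.6940 = 345.2 mg/L.

345 mg/L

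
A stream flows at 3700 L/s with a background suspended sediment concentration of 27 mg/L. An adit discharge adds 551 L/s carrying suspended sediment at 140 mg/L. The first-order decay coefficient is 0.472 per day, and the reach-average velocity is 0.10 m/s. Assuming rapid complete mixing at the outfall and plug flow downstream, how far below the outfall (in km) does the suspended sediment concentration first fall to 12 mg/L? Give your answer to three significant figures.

Mass balance: C = (3700·27.00 + 551.0·140.0) / 4251 = 177000/4251 = 41.65 mg/L.
Set 41.65·exp(−k·t) = 12 → t = ln(41.65/12)/k = 227800 s = 63.27 h.
Distance = v·t = 0.10·227800 = 22780 m = 22.78 km.

22.8 km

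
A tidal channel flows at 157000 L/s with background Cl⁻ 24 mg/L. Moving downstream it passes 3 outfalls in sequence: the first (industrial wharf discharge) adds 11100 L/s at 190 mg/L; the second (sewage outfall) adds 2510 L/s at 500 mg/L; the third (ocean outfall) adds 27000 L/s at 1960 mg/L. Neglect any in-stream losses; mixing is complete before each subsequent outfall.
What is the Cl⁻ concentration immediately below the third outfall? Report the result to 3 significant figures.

Outfall 1: combined Q = 168100 L/s; C = (157000·24.00 + 11100·190.0)/168100 = 34.96 mg/L.
Outfall 2: combined Q = 170600 L/s; C = (168100·34.96 + 2510·500.0)/170600 = 41.80 mg/L.
Outfall 3: combined Q = 197600 L/s; C = (170600·41.80 + 27000·1960)/197600 = 303.9 mg/L.

304 mg/L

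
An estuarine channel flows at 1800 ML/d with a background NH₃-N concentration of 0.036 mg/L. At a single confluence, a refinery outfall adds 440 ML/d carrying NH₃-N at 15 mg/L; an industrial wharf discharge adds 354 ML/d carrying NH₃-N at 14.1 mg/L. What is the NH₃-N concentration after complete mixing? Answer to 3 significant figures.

Conservation of mass: C = (1800·0.03600 + 440.0·15.00 + 354.0·14.10) / 2594 = 11660/2594 = 4.494 mg/L.

4.49 mg/L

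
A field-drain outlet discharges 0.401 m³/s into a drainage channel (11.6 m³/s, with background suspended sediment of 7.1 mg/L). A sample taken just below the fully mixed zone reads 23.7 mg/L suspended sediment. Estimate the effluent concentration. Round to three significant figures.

Mass balance: 11.60·7.100 + 0.4010·Cₑ = 12.00·23.70
→ Cₑ = (12.00·23.70 − 11.60·7.100) / 0.4010 = 503.9 mg/L.

504 mg/L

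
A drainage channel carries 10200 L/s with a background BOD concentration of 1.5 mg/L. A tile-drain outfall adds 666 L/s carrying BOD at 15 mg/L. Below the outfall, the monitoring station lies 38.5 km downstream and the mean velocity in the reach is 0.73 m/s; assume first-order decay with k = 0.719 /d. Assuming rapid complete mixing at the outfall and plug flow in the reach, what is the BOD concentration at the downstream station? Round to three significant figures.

Flow-weighted average: C = (10200·1.500 + 666.0·15.00) / 10870 = 25290/10870 = 2.327 mg/L.
Travel time t = 38.5·1000 / 0.73 = 52740 s = 14.65 h.
Decay over the reach: 2.327·exp(−kt) = 2.327·0.6448 = 1.501 mg/L.

1.50 mg/L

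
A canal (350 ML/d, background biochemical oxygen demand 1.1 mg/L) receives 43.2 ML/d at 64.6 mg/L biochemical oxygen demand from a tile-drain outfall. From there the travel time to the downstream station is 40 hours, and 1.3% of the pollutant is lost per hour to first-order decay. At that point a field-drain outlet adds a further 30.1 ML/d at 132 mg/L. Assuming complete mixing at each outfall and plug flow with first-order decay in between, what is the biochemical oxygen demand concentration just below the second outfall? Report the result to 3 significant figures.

Mass balance: C = (350.0·1.100 + 43.20·64.60) / 393.2 = 3176/393.2 = 8.077 mg/L; combined flow 393.2 ML/d.
1.3%/h lost → k = −ln(1 − 0.013) = 0.01309 h⁻¹.
First-order decay: C = 8.077·exp(−k·t) = 8.077·0.5925 = 4.785 mg/L.
At the second outfall, C = (393.2·4.785 + 30.10·132.0) / (393.2 + 30.10) = 13.83 mg/L.

13.8 mg/L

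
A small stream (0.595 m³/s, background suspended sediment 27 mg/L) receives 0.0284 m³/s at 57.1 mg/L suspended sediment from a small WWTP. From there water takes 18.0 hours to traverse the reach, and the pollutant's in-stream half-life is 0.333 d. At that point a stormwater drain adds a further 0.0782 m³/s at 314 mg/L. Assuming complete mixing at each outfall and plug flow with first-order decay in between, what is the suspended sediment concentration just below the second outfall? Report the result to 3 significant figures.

40.3 mg/L

Mass balance: C = (0.5950·27.00 + 0.02840·57.10) / 0.6234 = 17.69/0.6234 = 28.37 mg/L; combined flow 0.6234 m³/s.
Half-life 0.333 d → k = ln 2 / 0.333 = 2.082 d⁻¹.
Decay over the reach: 28.37·exp(−kt) = 28.37·0.2099 = 5.955 mg/L.
At the second outfall, C = (0.6234·5.955 + 0.07820·314.0) / (0.6234 + 0.07820) = 40.29 mg/L.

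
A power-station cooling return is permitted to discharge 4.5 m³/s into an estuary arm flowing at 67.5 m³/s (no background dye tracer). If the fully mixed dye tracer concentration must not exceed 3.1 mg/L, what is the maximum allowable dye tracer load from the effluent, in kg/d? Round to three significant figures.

Mass balance at the limit: 67.50·0 + 4.500·Cₑ = 72.00·3.1 → Cₑ = 49.60 mg/L.
Load = 4.500 m³/s × 49.60 g/m³ × 86 400 s/d = 19280 kg/d.

19300 kg/d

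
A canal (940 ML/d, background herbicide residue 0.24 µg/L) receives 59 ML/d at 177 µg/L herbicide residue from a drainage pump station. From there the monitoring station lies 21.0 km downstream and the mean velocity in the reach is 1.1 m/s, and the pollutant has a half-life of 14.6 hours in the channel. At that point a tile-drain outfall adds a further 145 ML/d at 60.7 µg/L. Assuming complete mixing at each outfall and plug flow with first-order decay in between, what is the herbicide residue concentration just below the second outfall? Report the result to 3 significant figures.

14.9 µg/L

Mass balance: C = (940.0·0.2400 + 59.00·177.0) / 999.0 = 10670/999.0 = 10.68 µg/L; combined flow 999.0 ML/d.
Travel time t = 21.0·1000 / 1.1 = 19090 s = 5.303 h.
Half-life 14.6 h → k = ln 2 / 14.6 = 0.04748 h⁻¹ = 1.139 d⁻¹.
Decay over the reach: 10.68·exp(−kt) = 10.68·0.7774 = 8.302 µg/L.
At the second outfall, C = (999.0·8.302 + 145.0·60.70) / (999.0 + 145.0) = 14.94 µg/L.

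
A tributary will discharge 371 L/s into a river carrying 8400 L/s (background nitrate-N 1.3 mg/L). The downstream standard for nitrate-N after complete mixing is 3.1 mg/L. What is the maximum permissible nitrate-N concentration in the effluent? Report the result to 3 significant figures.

At the limit, (Qr·Cr + Qe·Cₑ)/(Qr + Qe) = 3.1:
Cₑ = (8771·3.1 − 8400·1.300) / 371.0 = 43.85 mg/L.

43.9 mg/L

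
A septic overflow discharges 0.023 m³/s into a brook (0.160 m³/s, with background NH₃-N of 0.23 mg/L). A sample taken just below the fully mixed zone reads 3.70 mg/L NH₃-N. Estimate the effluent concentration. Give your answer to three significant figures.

27.8 mg/L

Mass balance: 0.1600·0.2300 + 0.02300·Cₑ = 0.1830·3.700
→ Cₑ = (0.1830·3.700 − 0.1600·0.2300) / 0.02300 = 27.84 mg/L.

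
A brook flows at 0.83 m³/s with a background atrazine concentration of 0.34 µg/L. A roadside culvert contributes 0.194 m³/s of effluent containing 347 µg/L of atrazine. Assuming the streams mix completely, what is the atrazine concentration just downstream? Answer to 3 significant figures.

Conservation of mass: C = (0.8300·0.3400 + 0.1940·347.0) / 1.024 = 67.60/1.024 = 66.02 µg/L.

66.0 µg/L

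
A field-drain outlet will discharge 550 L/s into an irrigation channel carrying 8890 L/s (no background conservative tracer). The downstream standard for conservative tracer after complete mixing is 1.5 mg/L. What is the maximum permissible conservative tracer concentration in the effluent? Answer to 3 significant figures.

At the limit, (Qr·Cr + Qe·Cₑ)/(Qr + Qe) = 1.5:
Cₑ = (9440·1.5 − 8890·0) / 550.0 = 25.75 mg/L.

25.7 mg/L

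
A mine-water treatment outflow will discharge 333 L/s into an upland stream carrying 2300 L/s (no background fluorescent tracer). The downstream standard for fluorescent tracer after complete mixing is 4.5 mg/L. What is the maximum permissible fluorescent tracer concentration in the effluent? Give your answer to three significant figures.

At the limit, (Qr·Cr + Qe·Cₑ)/(Qr + Qe) = 4.5:
Cₑ = (2633·4.5 − 2300·0) / 333.0 = 35.58 mg/L.

35.6 mg/L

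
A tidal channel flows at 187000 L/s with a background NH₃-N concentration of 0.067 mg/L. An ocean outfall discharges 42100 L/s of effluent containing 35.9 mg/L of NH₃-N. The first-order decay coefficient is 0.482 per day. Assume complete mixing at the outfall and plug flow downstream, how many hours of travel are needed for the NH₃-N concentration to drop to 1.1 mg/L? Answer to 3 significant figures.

Mixed concentration C = ΣQC/ΣQ = (187000·0.06700 + 42100·35.90) / 229100 = 1524000/229100 = 6.652 mg/L.
6.652·exp(−k·t) = 1.1 → t = ln(6.652/1.1)/k = 322600 s = 89.61 h.

89.6 h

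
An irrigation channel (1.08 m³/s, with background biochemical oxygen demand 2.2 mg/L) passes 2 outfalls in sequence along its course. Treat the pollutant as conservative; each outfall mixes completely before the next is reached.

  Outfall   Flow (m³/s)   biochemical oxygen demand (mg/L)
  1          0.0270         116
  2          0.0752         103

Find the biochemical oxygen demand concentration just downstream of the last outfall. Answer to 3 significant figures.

11.2 mg/L

After outfall 1: Q = 1.080 + 0.02700 = 1.107 m³/s; C = (1.080·2.200 + 0.02700·116.0)/1.107 = 4.976 mg/L.
After outfall 2: Q = 1.107 + 0.07520 = 1.182 m³/s; C = (1.107·4.976 + 0.07520·103.0)/1.182 = 11.21 mg/L.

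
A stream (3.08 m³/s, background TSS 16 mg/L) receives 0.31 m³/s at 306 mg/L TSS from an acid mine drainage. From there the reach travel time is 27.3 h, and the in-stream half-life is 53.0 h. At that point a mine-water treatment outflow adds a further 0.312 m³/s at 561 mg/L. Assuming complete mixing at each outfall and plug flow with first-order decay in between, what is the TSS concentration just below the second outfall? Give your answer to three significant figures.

74.5 mg/L

After mixing, C = (3.080·16.00 + 0.3100·306.0) / 3.390 = 144.1/3.390 = 42.52 mg/L; combined flow 3.390 m³/s.
Half-life 53.0 h → k = ln 2 / 53.0 = 0.01308 h⁻¹ = 0.3139 d⁻¹.
First-order decay: C = 42.52·exp(−k·t) = 42.52·0.6997 = 29.75 mg/L.
At the second outfall, C = (3.390·29.75 + 0.3120·561.0) / (3.390 + 0.3120) = 74.53 mg/L.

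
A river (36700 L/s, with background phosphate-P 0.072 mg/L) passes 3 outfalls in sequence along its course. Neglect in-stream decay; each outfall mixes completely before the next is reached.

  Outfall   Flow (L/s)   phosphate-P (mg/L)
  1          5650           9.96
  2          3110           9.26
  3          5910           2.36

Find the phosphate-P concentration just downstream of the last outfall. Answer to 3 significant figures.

Outfall 1: combined Q = 42350 L/s; C = (36700·0.07200 + 5650·9.960)/42350 = 1.391 mg/L.
Outfall 2: combined Q = 45460 L/s; C = (42350·1.391 + 3110·9.260)/45460 = 1.929 mg/L.
Outfall 3: combined Q = 51370 L/s; C = (45460·1.929 + 5910·2.360)/51370 = 1.979 mg/L.

1.98 mg/L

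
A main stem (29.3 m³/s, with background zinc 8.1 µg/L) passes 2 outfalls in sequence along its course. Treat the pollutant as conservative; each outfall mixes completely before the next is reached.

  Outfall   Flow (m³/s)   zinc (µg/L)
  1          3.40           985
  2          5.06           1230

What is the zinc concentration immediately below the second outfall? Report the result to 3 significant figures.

Outfall 1: combined Q = 32.70 m³/s; C = (29.30·8.100 + 3.400·985.0)/32.70 = 109.7 µg/L.
Outfall 2: combined Q = 37.76 m³/s; C = (32.70·109.7 + 5.060·1230)/37.76 = 259.8 µg/L.

260 µg/L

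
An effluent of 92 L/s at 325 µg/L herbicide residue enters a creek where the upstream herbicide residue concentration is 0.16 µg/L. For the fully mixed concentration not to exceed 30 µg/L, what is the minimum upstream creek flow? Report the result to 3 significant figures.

910 L/s

Set C_mix = 30: (Q·0.1600 + 92.00·325.0) / (Q + 92.00) = 30
→ Q = 92.00·(325.0 − 30)/(30 − 0.1600) = 909.5 L/s.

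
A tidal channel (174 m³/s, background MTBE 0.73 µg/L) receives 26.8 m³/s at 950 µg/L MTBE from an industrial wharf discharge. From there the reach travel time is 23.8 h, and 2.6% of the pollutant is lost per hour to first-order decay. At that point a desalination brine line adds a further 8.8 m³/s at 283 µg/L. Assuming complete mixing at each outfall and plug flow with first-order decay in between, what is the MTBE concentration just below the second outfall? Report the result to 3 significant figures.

Mass balance: C = (174.0·0.7300 + 26.80·950.0) / 200.8 = 25590/200.8 = 127.4 µg/L; combined flow 200.8 m³/s.
2.6%/h lost → k = −ln(1 − 0.026) = 0.02634 h⁻¹.
First-order decay: C = 127.4·exp(−k·t) = 127.4·0.5342 = 68.07 µg/L.
Second outfall: C = (200.8·68.07 + 8.800·283.0)/209.6 = 77.09 µg/L.

77.1 µg/L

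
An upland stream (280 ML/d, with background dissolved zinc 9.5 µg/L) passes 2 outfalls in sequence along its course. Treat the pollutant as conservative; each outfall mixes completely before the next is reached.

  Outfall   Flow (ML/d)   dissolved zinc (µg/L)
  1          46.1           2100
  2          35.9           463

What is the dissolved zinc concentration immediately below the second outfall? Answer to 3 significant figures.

After outfall 1: Q = 280.0 + 46.10 = 326.1 ML/d; C = (280.0·9.500 + 46.10·2100)/326.1 = 305.0 µg/L.
After outfall 2: Q = 326.1 + 35.90 = 362.0 ML/d; C = (326.1·305.0 + 35.90·463.0)/362.0 = 320.7 µg/L.

321 µg/L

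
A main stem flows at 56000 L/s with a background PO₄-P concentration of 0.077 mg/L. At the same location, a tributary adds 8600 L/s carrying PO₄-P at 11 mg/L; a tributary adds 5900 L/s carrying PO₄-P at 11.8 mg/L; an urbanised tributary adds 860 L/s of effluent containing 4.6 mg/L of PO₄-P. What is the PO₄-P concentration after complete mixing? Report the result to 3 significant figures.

2.42 mg/L

Mass balance: C = (56000·0.07700 + 8600·11.00 + 5900·11.80 + 860.0·4.600) / 71360 = 172500/71360 = 2.417 mg/L.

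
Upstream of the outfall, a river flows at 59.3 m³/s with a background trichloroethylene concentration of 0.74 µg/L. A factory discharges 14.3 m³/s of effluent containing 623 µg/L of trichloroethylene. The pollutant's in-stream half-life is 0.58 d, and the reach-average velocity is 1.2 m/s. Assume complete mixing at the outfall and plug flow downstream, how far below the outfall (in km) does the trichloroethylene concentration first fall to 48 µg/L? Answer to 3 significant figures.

Mass balance: C = (59.30·0.7400 + 14.30·623.0) / 73.60 = 8953/73.60 = 121.6 µg/L.
Half-life 0.58 d → k = ln 2 / 0.58 = 1.195 d⁻¹.
Set 121.6·exp(−k·t) = 48 → t = ln(121.6/48)/k = 67230 s = 18.67 h.
Distance = v·t = 1.2·67230 = 80670 m = 80.67 km.

80.7 km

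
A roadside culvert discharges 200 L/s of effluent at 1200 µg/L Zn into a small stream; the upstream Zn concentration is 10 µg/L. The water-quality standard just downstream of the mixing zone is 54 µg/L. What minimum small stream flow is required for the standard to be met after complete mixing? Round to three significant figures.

5210 L/s

Set C_mix = 54: (Q·10.00 + 200.0·1200) / (Q + 200.0) = 54
→ Q = 200.0·(1200 − 54)/(54 − 10.00) = 5209 L/s.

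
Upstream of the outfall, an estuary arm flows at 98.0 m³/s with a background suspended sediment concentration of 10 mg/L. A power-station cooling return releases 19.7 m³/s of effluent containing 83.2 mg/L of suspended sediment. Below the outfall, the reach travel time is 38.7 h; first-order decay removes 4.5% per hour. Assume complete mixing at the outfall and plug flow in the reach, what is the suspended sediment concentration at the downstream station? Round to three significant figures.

3.75 mg/L

Flow-weighted average: C = (98.00·10.00 + 19.70·83.20) / 117.7 = 2619/117.7 = 22.25 mg/L.
4.5%/h lost → k = −ln(1 − 0.045) = 0.04604 h⁻¹.
First-order decay: C = 22.25·exp(−k·t) = 22.25·0.1683 = 3.745 mg/L.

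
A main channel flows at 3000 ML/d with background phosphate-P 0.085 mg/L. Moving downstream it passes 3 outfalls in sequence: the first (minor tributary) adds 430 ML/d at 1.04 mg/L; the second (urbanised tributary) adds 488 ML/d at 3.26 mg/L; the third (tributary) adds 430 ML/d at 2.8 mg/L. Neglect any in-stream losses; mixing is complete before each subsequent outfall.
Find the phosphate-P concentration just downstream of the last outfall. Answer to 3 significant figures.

0.804 mg/L

After outfall 1: Q = 3000 + 430.0 = 3430 ML/d; C = (3000·0.08500 + 430.0·1.040)/3430 = 0.2047 mg/L.
After outfall 2: Q = 3430 + 488.0 = 3918 ML/d; C = (3430·0.2047 + 488.0·3.260)/3918 = 0.5853 mg/L.
After outfall 3: Q = 3918 + 430.0 = 4348 ML/d; C = (3918·0.5853 + 430.0·2.800)/4348 = 0.8043 mg/L.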